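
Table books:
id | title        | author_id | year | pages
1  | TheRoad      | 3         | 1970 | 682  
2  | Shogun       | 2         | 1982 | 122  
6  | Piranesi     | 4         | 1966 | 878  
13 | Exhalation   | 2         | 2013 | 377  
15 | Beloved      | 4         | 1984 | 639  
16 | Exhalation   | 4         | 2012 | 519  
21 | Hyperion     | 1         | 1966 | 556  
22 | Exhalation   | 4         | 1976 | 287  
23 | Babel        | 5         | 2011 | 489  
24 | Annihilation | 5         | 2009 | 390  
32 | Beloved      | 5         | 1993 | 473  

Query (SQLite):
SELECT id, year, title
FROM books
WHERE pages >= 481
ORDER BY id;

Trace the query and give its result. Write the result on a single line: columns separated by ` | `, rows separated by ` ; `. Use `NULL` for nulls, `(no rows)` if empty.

1 | 1970 | TheRoad ; 6 | 1966 | Piranesi ; 15 | 1984 | Beloved ; 16 | 2012 | Exhalation ; 21 | 1966 | Hyperion ; 23 | 2011 | Babel

pages >= 481: ids {1, 6, 15, 16, 21, 23}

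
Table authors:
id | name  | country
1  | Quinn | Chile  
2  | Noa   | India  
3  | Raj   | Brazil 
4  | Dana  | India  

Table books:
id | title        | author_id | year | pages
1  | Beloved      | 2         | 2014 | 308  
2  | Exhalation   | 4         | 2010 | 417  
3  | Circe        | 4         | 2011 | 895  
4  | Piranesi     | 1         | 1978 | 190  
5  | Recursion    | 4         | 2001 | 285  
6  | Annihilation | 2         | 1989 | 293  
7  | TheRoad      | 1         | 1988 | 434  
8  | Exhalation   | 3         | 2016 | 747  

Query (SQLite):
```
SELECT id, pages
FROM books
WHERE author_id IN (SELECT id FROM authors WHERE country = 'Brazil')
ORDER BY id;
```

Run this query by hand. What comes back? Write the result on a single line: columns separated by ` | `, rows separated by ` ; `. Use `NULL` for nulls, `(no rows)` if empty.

Inner query: authors.id where country = 'Brazil'.
Outer: keep books rows whose author_id is in that set.
Inner query → {3}

8 | 747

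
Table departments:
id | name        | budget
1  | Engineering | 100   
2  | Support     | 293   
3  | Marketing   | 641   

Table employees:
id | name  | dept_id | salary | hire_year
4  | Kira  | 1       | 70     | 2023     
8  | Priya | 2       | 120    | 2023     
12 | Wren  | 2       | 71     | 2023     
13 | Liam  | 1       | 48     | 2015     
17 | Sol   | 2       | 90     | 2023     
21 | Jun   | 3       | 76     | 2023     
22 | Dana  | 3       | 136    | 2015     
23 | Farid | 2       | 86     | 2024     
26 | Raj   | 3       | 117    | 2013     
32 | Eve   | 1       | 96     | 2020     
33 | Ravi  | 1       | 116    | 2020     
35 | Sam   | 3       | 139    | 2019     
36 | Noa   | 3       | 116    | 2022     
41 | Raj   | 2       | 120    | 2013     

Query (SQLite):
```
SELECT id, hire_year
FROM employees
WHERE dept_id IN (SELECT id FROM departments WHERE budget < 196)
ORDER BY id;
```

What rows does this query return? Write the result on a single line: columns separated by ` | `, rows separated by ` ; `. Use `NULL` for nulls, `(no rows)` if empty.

4 | 2023 ; 13 | 2015 ; 32 | 2020 ; 33 | 2020

Inner query: departments.id where budget < 196.
Outer: keep employees rows whose dept_id is in that set.
Inner query → {1}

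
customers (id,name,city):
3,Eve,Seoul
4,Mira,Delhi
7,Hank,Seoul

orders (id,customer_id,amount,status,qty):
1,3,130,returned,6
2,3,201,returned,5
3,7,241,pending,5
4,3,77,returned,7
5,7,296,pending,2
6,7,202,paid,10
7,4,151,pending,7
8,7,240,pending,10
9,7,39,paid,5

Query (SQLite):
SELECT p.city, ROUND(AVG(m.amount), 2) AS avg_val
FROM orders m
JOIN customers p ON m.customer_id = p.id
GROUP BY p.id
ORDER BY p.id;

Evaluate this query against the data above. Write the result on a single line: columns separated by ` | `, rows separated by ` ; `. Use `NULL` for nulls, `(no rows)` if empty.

Seoul | 136 ; Delhi | 151 ; Seoul | 203.6

Join each orders row to its customers via customer_id.
Group joined rows by customers.id; compute ROUND(AVG(m.amount), 2) per group.
  3: ids {1, 2, 4} → ROUND(AVG(m.amount), 2)=136
  4: ids {7} → ROUND(AVG(m.amount), 2)=151
  7: ids {3, 5, 6, 8, 9} → ROUND(AVG(m.amount), 2)=203.6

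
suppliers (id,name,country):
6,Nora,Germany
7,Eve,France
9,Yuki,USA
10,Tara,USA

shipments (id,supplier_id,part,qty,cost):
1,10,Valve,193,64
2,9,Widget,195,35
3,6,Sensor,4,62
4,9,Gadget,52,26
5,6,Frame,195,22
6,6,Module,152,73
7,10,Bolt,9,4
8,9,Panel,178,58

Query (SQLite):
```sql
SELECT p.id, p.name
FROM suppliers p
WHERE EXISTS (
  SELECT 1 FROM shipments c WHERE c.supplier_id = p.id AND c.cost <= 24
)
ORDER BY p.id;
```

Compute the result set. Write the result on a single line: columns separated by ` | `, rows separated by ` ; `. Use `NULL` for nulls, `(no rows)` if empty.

For each suppliers row, check whether any shipments with matching supplier_id has cost <= 24.
Keep rows where that is true.

6 | Nora ; 10 | Tara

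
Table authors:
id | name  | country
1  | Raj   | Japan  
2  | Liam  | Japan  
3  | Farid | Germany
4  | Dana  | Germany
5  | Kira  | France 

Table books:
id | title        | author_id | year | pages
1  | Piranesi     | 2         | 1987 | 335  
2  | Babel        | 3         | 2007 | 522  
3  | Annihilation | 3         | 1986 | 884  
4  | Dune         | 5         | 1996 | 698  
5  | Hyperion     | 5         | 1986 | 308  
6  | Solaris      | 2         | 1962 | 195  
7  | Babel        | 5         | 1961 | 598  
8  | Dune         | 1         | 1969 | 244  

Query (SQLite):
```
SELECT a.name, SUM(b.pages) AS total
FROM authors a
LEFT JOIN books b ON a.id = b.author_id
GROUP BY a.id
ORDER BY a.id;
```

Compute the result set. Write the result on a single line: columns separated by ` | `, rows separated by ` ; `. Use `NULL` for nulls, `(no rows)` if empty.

LEFT JOIN keeps every authors row; unmatched ones get NULL for books columns.
Group by authors.id and compute SUM(b.pages). SUM over an all-NULL group is NULL.
  1: ids {8} → SUM(b.pages)=244
  2: ids {1, 6} → SUM(b.pages)=530
  3: ids {2, 3} → SUM(b.pages)=1406
  4: ids {—} → SUM(b.pages)=NULL
  5: ids {4, 5, 7} → SUM(b.pages)=1604

Raj | 244 ; Liam | 530 ; Farid | 1406 ; Dana | NULL ; Kira | 1604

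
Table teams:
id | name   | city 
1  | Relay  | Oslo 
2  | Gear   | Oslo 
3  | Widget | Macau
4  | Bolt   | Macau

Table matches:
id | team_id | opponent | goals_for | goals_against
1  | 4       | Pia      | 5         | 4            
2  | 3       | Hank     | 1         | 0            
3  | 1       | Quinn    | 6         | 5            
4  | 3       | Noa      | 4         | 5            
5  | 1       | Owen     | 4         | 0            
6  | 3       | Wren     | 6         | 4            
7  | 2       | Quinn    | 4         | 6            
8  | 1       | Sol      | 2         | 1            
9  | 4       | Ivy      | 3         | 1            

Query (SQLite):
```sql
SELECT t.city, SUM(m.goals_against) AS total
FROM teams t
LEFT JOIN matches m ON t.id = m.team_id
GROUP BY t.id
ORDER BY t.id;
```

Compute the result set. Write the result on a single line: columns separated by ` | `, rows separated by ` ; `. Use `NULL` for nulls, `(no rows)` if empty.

LEFT JOIN keeps every teams row; unmatched ones get NULL for matches columns.
Group by teams.id and compute SUM(m.goals_against). SUM over an all-NULL group is NULL.
  1: ids {3, 5, 8} → SUM(m.goals_against)=6
  2: ids {7} → SUM(m.goals_against)=6
  3: ids {2, 4, 6} → SUM(m.goals_against)=9
  4: ids {1, 9} → SUM(m.goals_against)=5

Oslo | 6 ; Oslo | 6 ; Macau | 9 ; Macau | 5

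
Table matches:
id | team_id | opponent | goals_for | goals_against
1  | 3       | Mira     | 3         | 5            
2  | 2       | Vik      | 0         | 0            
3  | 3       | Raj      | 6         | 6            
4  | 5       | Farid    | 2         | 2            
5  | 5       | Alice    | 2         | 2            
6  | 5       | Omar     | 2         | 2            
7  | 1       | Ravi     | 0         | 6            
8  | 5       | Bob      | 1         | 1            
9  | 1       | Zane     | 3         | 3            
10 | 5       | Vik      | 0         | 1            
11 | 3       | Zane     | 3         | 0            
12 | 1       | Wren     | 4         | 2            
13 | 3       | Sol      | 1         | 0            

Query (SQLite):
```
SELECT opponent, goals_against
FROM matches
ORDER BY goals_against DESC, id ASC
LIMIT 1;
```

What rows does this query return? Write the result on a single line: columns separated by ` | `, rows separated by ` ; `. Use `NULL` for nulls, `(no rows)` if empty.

Raj | 6

Sort by goals_against desc, tiebreak id asc: (6, id=3), (6, id=7), (5, id=1), (3, id=9) …. Take first 1.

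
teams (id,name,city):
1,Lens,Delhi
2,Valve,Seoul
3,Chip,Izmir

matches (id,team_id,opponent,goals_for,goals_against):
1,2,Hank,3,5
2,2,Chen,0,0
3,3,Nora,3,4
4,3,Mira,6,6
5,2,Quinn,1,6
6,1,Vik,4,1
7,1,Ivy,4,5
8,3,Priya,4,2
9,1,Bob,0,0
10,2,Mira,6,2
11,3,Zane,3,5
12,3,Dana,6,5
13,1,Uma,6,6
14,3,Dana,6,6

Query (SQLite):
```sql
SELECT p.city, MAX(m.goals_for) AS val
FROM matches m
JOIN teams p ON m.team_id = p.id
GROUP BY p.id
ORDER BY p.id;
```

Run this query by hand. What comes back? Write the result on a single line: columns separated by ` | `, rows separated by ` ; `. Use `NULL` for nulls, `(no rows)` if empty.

Delhi | 6 ; Seoul | 6 ; Izmir | 6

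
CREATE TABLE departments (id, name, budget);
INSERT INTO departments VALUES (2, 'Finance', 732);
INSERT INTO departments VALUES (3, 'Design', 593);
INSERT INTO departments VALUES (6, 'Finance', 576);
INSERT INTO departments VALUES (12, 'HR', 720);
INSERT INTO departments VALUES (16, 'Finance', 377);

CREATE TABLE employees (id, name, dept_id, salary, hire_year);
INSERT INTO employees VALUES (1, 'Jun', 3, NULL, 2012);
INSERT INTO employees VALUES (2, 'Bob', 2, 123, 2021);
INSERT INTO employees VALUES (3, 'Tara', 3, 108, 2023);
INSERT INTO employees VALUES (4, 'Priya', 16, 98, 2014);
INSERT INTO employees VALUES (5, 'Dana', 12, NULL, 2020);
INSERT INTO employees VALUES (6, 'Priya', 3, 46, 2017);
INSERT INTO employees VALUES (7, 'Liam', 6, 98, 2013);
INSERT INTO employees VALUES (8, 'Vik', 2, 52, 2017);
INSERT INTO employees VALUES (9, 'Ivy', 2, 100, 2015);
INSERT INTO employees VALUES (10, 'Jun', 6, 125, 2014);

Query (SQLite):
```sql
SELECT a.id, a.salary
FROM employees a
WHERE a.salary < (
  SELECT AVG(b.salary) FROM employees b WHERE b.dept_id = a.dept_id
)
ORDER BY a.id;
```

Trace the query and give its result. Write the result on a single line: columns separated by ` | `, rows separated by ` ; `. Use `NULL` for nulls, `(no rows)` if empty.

6 | 46 ; 7 | 98 ; 8 | 52

For each employees row a, compute AVG(salary) over rows sharing a.dept_id.
Keep row a if a.salary < that per-group AVG.
  dept_id=2: AVG(salary) = 91.666667
  dept_id=3: AVG(salary) = 77.0
  dept_id=6: AVG(salary) = 111.5
  dept_id=12: AVG(salary) = NULL
  dept_id=16: AVG(salary) = 98.0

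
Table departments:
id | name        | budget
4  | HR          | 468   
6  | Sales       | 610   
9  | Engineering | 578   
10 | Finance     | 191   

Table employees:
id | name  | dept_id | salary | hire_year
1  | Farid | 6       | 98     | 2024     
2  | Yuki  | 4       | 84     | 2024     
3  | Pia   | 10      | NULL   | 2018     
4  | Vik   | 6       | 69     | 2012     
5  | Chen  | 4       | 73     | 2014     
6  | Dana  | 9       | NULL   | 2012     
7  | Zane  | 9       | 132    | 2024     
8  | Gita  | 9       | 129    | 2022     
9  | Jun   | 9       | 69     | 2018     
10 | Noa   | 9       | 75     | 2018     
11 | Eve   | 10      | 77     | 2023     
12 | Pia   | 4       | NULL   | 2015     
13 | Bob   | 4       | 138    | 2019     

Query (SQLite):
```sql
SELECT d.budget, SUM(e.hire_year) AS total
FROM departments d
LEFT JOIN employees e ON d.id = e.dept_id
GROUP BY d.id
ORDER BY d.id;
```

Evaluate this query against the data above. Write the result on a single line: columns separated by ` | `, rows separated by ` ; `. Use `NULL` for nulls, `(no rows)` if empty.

468 | 8072 ; 610 | 4036 ; 578 | 10094 ; 191 | 4041

LEFT JOIN keeps every departments row; unmatched ones get NULL for employees columns.
Group by departments.id and compute SUM(e.hire_year). SUM over an all-NULL group is NULL.
  4: ids {2, 5, 12, 13} → SUM(e.hire_year)=8072
  6: ids {1, 4} → SUM(e.hire_year)=4036
  9: ids {6, 7, 8, 9, 10} → SUM(e.hire_year)=10094
  10: ids {3, 11} → SUM(e.hire_year)=4041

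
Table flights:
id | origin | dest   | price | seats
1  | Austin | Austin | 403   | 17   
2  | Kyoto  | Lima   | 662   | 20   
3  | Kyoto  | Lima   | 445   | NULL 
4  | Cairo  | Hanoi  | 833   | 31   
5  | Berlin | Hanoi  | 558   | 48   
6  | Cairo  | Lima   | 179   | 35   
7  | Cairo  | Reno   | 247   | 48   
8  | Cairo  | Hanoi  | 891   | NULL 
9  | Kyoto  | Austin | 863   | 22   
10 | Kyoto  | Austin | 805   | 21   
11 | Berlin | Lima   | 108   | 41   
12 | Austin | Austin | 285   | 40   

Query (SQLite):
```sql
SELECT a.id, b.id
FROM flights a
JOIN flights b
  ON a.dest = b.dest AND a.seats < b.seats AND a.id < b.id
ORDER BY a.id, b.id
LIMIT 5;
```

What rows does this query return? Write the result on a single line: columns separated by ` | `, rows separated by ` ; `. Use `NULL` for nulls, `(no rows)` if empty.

Pairs (a,b) with same dest, a.seats < b.seats, a.id < b.id.
dest groups: Austin:{1,9,10,12} Hanoi:{4,5,8} Lima:{2,3,6,11} Reno:{7}
Ordered by (a.id, b.id); first 5.

1 | 9 ; 1 | 10 ; 1 | 12 ; 2 | 6 ; 2 | 11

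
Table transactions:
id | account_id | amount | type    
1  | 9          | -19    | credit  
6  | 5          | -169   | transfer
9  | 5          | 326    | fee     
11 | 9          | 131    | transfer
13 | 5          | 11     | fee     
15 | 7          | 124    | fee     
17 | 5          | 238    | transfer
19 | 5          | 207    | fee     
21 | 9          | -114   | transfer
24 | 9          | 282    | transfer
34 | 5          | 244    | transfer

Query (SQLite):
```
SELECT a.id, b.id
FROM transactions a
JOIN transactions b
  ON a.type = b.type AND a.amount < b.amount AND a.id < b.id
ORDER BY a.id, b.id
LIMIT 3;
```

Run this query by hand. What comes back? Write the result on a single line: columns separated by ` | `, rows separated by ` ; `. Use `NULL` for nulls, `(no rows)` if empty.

6 | 11 ; 6 | 17 ; 6 | 21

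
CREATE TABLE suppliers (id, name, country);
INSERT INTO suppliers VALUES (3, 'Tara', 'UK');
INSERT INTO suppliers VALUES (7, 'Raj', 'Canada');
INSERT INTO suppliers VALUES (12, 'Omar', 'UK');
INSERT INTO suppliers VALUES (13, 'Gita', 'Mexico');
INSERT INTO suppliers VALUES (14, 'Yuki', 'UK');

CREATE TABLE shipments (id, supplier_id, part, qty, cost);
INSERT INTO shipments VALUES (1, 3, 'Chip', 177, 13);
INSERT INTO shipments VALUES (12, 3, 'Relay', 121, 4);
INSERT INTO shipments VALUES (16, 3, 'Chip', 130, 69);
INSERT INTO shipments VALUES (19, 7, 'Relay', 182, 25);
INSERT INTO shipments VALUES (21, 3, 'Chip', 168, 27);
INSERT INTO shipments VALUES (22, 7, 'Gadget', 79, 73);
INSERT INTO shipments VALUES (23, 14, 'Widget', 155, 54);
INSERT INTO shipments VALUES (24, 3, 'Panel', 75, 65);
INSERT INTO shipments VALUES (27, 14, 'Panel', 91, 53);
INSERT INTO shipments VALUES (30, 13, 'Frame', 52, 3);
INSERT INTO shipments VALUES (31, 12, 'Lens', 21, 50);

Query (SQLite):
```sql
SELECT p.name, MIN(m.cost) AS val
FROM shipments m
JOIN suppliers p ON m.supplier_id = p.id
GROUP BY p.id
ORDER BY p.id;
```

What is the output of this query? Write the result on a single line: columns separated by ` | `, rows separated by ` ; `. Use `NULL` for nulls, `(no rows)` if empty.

Tara | 4 ; Raj | 25 ; Omar | 50 ; Gita | 3 ; Yuki | 53

Join each shipments row to its suppliers via supplier_id.
Group joined rows by suppliers.id; compute MIN(m.cost) per group.
  3: ids {1, 12, 16, 21, 24} → MIN(m.cost)=4
  7: ids {19, 22} → MIN(m.cost)=25
  12: ids {31} → MIN(m.cost)=50
  13: ids {30} → MIN(m.cost)=3
  14: ids {23, 27} → MIN(m.cost)=53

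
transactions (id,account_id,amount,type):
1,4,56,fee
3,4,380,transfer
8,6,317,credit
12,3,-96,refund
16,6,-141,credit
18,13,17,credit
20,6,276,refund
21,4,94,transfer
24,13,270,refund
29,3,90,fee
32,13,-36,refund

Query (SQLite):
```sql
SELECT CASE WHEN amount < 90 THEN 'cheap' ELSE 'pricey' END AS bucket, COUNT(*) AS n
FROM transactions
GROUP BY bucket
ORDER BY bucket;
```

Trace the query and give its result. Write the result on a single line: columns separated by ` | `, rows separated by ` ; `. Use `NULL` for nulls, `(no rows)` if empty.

cheap | 5 ; pricey | 6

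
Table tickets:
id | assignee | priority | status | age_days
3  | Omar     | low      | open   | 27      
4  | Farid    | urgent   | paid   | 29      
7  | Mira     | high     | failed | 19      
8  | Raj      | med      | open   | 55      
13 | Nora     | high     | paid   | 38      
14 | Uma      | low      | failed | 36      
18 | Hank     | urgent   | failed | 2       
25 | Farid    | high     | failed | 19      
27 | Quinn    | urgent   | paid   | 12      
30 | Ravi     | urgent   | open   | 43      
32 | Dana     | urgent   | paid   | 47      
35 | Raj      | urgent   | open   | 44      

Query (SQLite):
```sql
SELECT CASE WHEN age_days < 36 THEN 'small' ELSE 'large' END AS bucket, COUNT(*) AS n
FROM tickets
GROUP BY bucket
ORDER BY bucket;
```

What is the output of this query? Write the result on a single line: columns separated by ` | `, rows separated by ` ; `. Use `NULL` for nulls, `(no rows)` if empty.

large | 6 ; small | 6

Bucket rows by age_days < 36 → 'small' else 'large'; count each bucket.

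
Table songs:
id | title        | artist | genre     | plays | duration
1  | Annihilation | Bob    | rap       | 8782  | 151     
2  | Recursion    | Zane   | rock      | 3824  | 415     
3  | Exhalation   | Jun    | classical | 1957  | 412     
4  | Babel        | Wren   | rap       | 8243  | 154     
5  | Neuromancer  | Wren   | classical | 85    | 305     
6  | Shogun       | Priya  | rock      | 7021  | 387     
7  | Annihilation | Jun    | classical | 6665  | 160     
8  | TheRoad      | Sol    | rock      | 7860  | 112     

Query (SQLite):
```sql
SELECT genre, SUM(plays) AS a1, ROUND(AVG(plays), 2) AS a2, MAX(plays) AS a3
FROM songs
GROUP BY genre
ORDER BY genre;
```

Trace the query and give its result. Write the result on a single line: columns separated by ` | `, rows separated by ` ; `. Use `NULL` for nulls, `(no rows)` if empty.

classical | 8707 | 2902.33 | 6665 ; rap | 17025 | 8512.5 | 8782 ; rock | 18705 | 6235 | 7860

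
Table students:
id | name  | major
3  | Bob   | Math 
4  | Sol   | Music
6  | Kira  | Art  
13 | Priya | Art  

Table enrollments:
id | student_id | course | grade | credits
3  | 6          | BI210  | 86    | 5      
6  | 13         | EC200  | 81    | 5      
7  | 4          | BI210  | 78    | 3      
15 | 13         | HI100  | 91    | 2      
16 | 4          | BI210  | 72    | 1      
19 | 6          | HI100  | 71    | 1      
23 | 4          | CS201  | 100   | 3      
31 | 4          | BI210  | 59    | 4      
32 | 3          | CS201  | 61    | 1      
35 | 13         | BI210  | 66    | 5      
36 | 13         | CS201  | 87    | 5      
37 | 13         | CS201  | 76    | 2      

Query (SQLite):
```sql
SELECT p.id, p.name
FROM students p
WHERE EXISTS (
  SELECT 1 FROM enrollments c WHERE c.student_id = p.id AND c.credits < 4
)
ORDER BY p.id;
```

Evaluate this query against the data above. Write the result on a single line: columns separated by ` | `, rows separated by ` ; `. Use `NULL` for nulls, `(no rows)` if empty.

For each students row, check whether any enrollments with matching student_id has credits < 4.
Keep rows where that is true.

3 | Bob ; 4 | Sol ; 6 | Kira ; 13 | Priya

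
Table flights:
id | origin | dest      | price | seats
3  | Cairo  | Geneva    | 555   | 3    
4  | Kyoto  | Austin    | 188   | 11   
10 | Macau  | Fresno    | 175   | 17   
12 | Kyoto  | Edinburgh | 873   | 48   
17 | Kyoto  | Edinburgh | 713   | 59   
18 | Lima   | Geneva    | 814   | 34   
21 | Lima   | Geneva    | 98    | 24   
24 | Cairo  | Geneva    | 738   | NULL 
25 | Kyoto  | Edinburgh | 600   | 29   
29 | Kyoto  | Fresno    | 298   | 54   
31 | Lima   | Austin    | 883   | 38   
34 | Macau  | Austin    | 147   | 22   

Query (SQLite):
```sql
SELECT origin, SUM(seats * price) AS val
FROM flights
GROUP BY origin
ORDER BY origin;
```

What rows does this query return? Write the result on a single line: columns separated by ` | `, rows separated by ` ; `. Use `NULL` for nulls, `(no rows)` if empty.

Cairo | 1665 ; Kyoto | 119531 ; Lima | 63582 ; Macau | 6209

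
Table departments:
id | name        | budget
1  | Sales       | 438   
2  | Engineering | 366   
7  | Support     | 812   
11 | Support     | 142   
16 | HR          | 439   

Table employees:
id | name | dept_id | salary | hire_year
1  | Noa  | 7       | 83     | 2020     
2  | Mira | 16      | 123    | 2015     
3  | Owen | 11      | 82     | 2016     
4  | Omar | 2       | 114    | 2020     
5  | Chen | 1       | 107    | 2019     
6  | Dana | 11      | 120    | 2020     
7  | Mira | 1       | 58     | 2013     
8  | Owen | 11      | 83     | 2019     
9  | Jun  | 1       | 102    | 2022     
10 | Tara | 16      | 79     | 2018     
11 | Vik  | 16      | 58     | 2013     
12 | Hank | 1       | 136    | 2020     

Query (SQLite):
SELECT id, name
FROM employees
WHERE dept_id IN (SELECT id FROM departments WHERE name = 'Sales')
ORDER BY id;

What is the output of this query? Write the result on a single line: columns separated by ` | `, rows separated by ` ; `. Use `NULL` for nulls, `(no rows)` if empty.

5 | Chen ; 7 | Mira ; 9 | Jun ; 12 | Hank

Inner query: departments.id where name = 'Sales'.
Outer: keep employees rows whose dept_id is in that set.
Inner query → {1}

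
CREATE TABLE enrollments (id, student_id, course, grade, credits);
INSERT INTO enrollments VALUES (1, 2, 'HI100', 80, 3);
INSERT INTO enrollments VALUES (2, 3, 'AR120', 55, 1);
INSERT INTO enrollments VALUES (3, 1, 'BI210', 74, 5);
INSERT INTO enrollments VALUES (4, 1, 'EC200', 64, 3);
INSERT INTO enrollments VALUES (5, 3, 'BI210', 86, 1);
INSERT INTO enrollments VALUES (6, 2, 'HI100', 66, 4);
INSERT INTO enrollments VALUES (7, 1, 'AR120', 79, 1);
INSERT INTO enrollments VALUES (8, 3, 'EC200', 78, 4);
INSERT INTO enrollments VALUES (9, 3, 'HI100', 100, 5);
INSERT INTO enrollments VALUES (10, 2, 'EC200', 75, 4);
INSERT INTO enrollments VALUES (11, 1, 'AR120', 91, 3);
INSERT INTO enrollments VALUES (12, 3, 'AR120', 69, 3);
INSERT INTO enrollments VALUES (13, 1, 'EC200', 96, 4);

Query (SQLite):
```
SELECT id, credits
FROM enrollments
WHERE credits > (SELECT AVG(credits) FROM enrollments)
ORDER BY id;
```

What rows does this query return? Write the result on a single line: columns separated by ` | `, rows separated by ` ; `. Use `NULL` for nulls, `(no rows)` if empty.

3 | 5 ; 6 | 4 ; 8 | 4 ; 9 | 5 ; 10 | 4 ; 13 | 4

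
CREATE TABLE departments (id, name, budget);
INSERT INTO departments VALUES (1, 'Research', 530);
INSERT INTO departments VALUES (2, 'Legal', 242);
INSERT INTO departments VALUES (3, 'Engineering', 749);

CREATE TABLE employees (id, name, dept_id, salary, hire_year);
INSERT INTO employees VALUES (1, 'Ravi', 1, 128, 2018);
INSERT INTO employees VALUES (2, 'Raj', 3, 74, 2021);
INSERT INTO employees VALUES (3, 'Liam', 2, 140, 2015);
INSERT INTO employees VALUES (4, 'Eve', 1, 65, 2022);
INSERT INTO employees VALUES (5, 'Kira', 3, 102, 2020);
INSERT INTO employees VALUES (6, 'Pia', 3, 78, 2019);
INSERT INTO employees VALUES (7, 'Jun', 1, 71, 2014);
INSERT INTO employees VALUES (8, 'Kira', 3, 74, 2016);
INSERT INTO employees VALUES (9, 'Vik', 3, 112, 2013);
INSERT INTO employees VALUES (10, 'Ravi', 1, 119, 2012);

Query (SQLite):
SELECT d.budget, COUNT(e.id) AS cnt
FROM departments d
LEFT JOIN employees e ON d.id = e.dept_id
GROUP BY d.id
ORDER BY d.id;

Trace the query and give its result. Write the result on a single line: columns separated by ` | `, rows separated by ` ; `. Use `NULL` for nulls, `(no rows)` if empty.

LEFT JOIN keeps every departments row; unmatched ones get NULL for employees columns.
Group by departments.id and compute COUNT(e.id). COUNT(col) of an all-NULL group is 0.
  1: ids {1, 4, 7, 10} → COUNT(e.id)=4
  2: ids {3} → COUNT(e.id)=1
  3: ids {2, 5, 6, 8, 9} → COUNT(e.id)=5

530 | 4 ; 242 | 1 ; 749 | 5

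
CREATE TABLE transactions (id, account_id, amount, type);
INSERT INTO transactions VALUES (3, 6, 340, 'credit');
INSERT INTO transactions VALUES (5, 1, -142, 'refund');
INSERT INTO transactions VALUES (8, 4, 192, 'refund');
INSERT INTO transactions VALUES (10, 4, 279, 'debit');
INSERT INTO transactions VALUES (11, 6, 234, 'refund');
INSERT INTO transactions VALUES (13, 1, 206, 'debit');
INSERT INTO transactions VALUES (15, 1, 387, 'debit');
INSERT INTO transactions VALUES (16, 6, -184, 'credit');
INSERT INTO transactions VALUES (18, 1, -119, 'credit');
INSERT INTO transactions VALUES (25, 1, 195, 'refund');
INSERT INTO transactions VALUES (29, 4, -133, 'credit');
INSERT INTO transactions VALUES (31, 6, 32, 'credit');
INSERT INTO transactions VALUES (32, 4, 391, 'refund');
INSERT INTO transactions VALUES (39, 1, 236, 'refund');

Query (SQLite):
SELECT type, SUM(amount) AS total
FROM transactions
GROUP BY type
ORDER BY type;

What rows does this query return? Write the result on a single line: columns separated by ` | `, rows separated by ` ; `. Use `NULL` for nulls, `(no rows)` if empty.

Partition transactions by type; compute SUM(amount) within each group.
  credit: ids {3, 16, 18, 29, 31} → SUM(amount)=-64
  debit: ids {10, 13, 15} → SUM(amount)=872
  refund: ids {5, 8, 11, 25, 32, 39} → SUM(amount)=1106

credit | -64 ; debit | 872 ; refund | 1106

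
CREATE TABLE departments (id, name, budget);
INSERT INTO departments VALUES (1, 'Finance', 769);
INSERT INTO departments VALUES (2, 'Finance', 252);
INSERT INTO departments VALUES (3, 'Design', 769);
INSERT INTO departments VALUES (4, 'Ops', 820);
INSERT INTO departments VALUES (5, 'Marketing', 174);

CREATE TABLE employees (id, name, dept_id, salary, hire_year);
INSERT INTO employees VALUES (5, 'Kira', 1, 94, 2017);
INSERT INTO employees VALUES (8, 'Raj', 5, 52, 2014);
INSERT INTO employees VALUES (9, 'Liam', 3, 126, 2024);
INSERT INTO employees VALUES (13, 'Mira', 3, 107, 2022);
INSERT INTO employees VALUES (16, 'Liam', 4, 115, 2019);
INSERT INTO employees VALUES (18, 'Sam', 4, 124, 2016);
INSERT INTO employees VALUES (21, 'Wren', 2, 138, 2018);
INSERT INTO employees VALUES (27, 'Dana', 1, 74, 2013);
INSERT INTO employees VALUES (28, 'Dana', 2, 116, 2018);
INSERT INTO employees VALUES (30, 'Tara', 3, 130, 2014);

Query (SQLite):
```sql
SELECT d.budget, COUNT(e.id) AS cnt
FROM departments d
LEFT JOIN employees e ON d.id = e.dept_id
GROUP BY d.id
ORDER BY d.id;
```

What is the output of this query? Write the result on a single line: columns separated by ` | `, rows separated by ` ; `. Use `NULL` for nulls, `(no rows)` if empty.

769 | 2 ; 252 | 2 ; 769 | 3 ; 820 | 2 ; 174 | 1

LEFT JOIN keeps every departments row; unmatched ones get NULL for employees columns.
Group by departments.id and compute COUNT(e.id). COUNT(col) of an all-NULL group is 0.
  1: ids {5, 27} → COUNT(e.id)=2
  2: ids {21, 28} → COUNT(e.id)=2
  3: ids {9, 13, 30} → COUNT(e.id)=3
  4: ids {16, 18} → COUNT(e.id)=2
  5: ids {8} → COUNT(e.id)=1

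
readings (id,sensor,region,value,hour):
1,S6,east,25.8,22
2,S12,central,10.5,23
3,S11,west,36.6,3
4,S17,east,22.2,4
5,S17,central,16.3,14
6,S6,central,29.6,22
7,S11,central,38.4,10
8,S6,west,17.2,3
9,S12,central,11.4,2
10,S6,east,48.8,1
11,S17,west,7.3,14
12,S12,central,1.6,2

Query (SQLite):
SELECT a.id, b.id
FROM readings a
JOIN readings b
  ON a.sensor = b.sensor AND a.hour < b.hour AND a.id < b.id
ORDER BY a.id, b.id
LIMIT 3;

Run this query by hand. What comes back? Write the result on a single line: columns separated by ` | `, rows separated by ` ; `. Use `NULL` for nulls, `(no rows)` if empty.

3 | 7 ; 4 | 5 ; 4 | 11

Pairs (a,b) with same sensor, a.hour < b.hour, a.id < b.id.
sensor groups: S11:{3,7} S12:{2,9,12} S17:{4,5,11} S6:{1,6,8,10}
Ordered by (a.id, b.id); first 3.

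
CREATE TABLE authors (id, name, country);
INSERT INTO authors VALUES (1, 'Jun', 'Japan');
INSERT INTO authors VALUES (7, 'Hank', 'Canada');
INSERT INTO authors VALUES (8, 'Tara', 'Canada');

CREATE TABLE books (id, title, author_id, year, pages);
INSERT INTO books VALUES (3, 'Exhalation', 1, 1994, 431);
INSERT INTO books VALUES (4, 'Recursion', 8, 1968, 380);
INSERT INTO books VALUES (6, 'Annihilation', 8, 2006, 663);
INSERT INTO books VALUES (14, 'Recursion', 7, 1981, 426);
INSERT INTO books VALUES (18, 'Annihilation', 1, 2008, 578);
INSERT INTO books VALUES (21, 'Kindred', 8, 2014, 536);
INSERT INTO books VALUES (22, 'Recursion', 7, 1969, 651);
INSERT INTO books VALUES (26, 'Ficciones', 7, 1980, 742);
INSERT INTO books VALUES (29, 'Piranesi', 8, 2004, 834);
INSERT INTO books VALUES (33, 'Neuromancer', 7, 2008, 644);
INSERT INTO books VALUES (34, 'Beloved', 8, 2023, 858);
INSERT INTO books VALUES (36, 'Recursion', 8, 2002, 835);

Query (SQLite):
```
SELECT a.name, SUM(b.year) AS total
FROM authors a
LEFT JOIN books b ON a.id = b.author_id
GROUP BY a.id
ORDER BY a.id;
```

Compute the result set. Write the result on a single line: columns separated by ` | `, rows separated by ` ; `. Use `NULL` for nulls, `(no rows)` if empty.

LEFT JOIN keeps every authors row; unmatched ones get NULL for books columns.
Group by authors.id and compute SUM(b.year). SUM over an all-NULL group is NULL.
  1: ids {3, 18} → SUM(b.year)=4002
  7: ids {14, 22, 26, 33} → SUM(b.year)=7938
  8: ids {4, 6, 21, 29, 34, 36} → SUM(b.year)=12017

Jun | 4002 ; Hank | 7938 ; Tara | 12017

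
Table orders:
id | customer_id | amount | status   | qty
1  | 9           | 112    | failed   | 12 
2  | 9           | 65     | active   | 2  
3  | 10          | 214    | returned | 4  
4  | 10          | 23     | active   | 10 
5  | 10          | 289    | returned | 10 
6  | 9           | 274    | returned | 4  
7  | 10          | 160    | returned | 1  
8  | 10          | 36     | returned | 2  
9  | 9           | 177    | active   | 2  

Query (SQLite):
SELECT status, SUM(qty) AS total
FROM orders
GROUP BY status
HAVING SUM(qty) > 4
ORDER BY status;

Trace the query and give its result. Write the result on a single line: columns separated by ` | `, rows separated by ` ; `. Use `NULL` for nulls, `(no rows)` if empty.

Partition orders by status; compute SUM(qty) within each group.
HAVING: keep groups where SUM(qty) > 4.
  active: ids {2, 4, 9} → SUM(qty)=14
  failed: ids {1} → SUM(qty)=12
  returned: ids {3, 5, 6, 7, 8} → SUM(qty)=21

active | 14 ; failed | 12 ; returned | 21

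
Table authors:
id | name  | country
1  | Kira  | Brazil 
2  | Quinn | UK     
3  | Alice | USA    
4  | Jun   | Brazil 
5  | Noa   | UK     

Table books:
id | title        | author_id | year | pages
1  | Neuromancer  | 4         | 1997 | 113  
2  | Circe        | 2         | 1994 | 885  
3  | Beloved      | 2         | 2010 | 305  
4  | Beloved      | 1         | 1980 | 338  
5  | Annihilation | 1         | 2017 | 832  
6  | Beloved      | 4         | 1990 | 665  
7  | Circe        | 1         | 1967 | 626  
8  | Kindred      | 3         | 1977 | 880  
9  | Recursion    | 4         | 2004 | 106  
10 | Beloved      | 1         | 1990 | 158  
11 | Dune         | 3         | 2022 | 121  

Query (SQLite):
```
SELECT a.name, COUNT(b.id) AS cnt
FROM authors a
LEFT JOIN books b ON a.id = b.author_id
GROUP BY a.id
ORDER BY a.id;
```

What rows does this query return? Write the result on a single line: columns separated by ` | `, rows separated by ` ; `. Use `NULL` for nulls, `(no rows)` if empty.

Kira | 4 ; Quinn | 2 ; Alice | 2 ; Jun | 3 ; Noa | 0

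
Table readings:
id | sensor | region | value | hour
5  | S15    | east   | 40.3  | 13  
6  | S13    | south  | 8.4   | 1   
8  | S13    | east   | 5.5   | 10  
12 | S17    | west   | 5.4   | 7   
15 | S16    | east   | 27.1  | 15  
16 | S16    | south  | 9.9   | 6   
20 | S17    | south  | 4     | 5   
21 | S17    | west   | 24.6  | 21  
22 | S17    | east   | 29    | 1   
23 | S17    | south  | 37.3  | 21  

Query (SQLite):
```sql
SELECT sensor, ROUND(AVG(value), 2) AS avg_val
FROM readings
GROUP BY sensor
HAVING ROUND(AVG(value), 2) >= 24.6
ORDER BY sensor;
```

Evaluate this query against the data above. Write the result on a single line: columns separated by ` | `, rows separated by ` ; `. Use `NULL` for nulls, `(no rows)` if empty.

S15 | 40.3

Partition readings by sensor; compute ROUND(AVG(value), 2) within each group.
HAVING: keep groups where ROUND(AVG(value), 2) >= 24.6.
  S13: ids {6, 8} → ROUND(AVG(value), 2)=6.95
  S15: ids {5} → ROUND(AVG(value), 2)=40.3
  S16: ids {15, 16} → ROUND(AVG(value), 2)=18.5
  S17: ids {12, 20, 21, 22, 23} → ROUND(AVG(value), 2)=20.06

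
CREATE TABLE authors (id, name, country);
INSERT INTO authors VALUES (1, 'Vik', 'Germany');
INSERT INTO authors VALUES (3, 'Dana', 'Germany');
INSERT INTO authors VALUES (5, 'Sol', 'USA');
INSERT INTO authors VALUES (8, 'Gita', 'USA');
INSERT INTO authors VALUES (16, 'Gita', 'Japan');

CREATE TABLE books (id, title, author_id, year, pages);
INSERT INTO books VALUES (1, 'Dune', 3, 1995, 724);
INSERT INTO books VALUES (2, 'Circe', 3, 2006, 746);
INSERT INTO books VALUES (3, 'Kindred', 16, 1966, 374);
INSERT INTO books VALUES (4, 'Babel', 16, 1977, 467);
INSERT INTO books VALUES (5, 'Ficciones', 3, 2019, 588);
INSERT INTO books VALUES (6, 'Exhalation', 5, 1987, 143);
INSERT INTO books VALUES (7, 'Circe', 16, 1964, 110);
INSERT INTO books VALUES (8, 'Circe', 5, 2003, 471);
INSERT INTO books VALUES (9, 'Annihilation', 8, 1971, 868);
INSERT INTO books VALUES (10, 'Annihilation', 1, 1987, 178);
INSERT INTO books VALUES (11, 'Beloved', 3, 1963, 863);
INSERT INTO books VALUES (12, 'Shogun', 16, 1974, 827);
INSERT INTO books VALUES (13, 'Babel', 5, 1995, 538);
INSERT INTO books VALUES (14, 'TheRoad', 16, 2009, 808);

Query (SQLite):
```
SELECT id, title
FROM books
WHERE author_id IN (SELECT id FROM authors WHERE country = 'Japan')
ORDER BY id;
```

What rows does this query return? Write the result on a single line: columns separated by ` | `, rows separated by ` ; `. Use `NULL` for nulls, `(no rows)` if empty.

Inner query: authors.id where country = 'Japan'.
Outer: keep books rows whose author_id is in that set.
Inner query → {16}

3 | Kindred ; 4 | Babel ; 7 | Circe ; 12 | Shogun ; 14 | TheRoad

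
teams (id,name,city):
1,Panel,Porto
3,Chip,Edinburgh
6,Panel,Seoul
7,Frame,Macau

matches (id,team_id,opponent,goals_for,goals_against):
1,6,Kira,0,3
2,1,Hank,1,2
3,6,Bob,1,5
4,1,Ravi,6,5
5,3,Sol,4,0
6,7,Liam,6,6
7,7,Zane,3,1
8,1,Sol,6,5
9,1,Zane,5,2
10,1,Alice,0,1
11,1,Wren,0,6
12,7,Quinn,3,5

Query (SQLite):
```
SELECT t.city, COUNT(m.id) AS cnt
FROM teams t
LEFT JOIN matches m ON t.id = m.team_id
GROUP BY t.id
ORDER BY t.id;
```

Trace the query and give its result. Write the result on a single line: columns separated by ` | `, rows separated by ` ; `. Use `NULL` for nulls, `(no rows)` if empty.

Porto | 6 ; Edinburgh | 1 ; Seoul | 2 ; Macau | 3

LEFT JOIN keeps every teams row; unmatched ones get NULL for matches columns.
Group by teams.id and compute COUNT(m.id). COUNT(col) of an all-NULL group is 0.
  1: ids {2, 4, 8, 9, 10, 11} → COUNT(m.id)=6
  3: ids {5} → COUNT(m.id)=1
  6: ids {1, 3} → COUNT(m.id)=2
  7: ids {6, 7, 12} → COUNT(m.id)=3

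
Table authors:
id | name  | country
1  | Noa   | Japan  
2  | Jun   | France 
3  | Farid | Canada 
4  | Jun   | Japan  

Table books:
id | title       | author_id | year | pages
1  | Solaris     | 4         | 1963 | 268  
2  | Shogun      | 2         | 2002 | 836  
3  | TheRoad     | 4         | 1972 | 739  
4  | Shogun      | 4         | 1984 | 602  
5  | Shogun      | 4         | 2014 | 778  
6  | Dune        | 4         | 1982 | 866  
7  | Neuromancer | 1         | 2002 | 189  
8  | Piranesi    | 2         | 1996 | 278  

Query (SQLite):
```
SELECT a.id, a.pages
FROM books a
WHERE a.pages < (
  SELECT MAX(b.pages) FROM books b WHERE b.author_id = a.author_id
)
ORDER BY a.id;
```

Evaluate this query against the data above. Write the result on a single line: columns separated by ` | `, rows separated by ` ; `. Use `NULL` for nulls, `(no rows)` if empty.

For each books row a, compute MAX(pages) over rows sharing a.author_id.
Keep row a if a.pages < that per-group MAX.
  author_id=1: MAX(pages) = 189
  author_id=2: MAX(pages) = 836
  author_id=4: MAX(pages) = 866

1 | 268 ; 3 | 739 ; 4 | 602 ; 5 | 778 ; 8 | 278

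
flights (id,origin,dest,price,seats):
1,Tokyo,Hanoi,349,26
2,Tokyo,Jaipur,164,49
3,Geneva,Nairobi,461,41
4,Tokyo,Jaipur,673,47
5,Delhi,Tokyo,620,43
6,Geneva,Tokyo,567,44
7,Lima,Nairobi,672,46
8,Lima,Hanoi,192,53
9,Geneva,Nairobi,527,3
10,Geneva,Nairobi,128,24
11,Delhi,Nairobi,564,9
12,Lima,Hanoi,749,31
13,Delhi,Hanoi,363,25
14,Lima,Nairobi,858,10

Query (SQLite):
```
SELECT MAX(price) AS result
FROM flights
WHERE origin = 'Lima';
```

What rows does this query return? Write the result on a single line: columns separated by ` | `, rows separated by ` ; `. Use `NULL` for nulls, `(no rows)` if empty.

Rows where origin='Lima' → price values: [672, 192, 749, 858].
MAX of non-NULL values = 858.

858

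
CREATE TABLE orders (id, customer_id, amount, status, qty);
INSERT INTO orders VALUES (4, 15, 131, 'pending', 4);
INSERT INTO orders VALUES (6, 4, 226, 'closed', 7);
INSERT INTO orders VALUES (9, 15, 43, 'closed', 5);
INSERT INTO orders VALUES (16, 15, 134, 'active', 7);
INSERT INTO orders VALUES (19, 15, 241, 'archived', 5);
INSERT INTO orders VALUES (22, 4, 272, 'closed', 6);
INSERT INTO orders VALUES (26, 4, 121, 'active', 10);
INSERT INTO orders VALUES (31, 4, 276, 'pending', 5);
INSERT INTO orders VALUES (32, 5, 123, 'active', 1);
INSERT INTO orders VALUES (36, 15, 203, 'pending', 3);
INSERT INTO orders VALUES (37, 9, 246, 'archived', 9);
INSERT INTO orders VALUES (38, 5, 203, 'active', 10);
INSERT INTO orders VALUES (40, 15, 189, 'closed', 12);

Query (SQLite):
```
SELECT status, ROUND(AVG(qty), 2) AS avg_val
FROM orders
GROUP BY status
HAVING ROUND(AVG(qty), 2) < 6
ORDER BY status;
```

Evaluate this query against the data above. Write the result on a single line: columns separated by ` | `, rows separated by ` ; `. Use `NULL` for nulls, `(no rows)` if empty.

pending | 4

Partition orders by status; compute ROUND(AVG(qty), 2) within each group.
HAVING: keep groups where ROUND(AVG(qty), 2) < 6.
  active: ids {16, 26, 32, 38} → ROUND(AVG(qty), 2)=7
  archived: ids {19, 37} → ROUND(AVG(qty), 2)=7
  closed: ids {6, 9, 22, 40} → ROUND(AVG(qty), 2)=7.5
  pending: ids {4, 31, 36} → ROUND(AVG(qty), 2)=4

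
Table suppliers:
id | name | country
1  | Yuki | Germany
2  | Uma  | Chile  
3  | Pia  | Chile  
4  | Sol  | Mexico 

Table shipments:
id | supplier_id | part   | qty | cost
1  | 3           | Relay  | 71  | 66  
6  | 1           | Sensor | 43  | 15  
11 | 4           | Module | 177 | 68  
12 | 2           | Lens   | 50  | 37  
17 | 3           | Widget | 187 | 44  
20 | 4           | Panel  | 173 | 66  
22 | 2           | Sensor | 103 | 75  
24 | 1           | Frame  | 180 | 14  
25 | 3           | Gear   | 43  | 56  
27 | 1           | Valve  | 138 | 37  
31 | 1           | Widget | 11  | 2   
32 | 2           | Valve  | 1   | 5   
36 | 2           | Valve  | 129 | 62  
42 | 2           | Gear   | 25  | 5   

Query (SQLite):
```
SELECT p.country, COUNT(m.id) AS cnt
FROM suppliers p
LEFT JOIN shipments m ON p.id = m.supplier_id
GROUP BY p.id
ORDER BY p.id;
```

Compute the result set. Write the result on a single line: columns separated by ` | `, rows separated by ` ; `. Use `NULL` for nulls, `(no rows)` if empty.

LEFT JOIN keeps every suppliers row; unmatched ones get NULL for shipments columns.
Group by suppliers.id and compute COUNT(m.id). COUNT(col) of an all-NULL group is 0.
  1: ids {6, 24, 27, 31} → COUNT(m.id)=4
  2: ids {12, 22, 32, 36, 42} → COUNT(m.id)=5
  3: ids {1, 17, 25} → COUNT(m.id)=3
  4: ids {11, 20} → COUNT(m.id)=2

Germany | 4 ; Chile | 5 ; Chile | 3 ; Mexico | 2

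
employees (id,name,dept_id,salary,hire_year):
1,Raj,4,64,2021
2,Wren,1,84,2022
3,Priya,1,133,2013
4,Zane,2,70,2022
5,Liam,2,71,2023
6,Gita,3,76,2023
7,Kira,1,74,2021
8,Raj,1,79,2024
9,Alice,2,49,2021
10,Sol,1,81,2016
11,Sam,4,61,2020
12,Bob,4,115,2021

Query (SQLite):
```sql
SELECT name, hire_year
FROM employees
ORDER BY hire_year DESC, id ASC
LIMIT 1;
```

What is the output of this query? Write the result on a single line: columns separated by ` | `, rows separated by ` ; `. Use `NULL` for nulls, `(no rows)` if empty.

Sort by hire_year desc, tiebreak id asc: (2024, id=8), (2023, id=5), (2023, id=6), (2022, id=2) …. Take first 1.

Raj | 2024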